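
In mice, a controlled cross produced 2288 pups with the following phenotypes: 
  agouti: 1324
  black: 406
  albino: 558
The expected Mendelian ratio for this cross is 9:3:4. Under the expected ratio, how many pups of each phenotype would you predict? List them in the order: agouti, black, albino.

Expected counts for N = 2288 under a 9:3:4 ratio (total parts = 16):
  agouti: 2288 × 9/16 = 1287
  black: 2288 × 3/16 = 429
  albino: 2288 × 4/16 = 572

1287, 429, 572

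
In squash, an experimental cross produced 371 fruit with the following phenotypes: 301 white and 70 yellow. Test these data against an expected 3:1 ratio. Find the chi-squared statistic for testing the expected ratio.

Expected counts for N = 371 under a 3:1 ratio (total parts = 4):
  white: 371 × 3/4 = 278.25
  yellow: 371 × 1/4 = 92.75
χ² = Σ (O − E)² / E
  white: (301 − 278.25)² / 278.25 = 1.8601
  yellow: (70 − 92.75)² / 92.75 = 5.5802
χ² = 1.8601 + 5.5802 = 7.4403 ≈ 7.440

7.440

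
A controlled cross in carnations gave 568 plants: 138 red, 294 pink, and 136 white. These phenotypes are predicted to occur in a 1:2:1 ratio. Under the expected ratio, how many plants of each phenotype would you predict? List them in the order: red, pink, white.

The 1:2:1 ratio has 4 parts, so with N = 568 the expected counts are:
  red: 568 × 1/4 = 142
  pink: 568 × 2/4 = 284
  white: 568 × 1/4 = 142

142, 284, 142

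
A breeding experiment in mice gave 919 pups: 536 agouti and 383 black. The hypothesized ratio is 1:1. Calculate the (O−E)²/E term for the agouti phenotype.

12.736

The 1:1 ratio has 2 parts, so with N = 919 the expected counts are:
  agouti: 919 × 1/2 = 459.5
  black: 919 × 1/2 = 459.5
Contribution of agouti: (536 − 459.5)² / 459.5 = 12.7361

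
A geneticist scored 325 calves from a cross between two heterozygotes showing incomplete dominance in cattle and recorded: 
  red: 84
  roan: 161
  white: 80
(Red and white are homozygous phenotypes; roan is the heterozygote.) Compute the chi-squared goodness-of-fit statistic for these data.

0.126

With incomplete dominance, a heterozygote × heterozygote cross gives a 1:2:1 phenotypic ratio.
The 1:2:1 ratio has 4 parts, so with N = 325 the expected counts are:
  red: 325 × 1/4 = 81.25
  roan: 325 × 2/4 = 162.5
  white: 325 × 1/4 = 81.25
χ² = Σ (O − E)² / E
  red: (84 − 81.25)² / 81.25 = 0.0931
  roan: (161 − 162.5)² / 162.5 = 0.0138
  white: (80 − 81.25)² / 81.25 = 0.0192
χ² = 0.0931 + 0.0138 + 0.0192 = 0.1261 ≈ 0.126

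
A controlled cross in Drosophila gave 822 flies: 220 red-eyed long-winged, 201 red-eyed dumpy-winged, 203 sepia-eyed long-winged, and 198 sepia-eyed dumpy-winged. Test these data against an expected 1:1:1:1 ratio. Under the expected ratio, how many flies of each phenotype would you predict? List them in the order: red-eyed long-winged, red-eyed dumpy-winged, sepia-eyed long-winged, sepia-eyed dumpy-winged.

Total ratio parts = 4. Expected numbers out of 822:
  red-eyed long-winged: 822 × 1/4 = 205.5
  red-eyed dumpy-winged: 822 × 1/4 = 205.5
  sepia-eyed long-winged: 822 × 1/4 = 205.5
  sepia-eyed dumpy-winged: 822 × 1/4 = 205.5

205.5, 205.5, 205.5, 205.5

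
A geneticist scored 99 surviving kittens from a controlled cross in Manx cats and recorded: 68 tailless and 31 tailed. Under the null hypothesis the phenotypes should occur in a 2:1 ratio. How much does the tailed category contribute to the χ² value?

0.121

Total ratio parts = 3. Expected numbers out of 99:
  tailless: 99 × 2/3 = 66
  tailed: 99 × 1/3 = 33
Contribution of tailed: (31 − 33)² / 33 = 0.1212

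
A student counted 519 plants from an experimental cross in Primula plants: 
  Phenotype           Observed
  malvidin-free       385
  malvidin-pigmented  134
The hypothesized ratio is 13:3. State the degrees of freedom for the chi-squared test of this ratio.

A goodness-of-fit test with 2 phenotype classes has df = 2 − 1 = 1.

1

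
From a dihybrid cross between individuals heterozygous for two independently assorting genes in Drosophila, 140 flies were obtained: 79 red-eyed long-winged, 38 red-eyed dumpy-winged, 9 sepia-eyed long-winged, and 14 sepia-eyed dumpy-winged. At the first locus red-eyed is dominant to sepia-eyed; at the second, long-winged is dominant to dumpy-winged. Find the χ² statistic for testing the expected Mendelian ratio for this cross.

A dihybrid F₂ with independent assortment and complete dominance at both loci gives a 9:3:3:1 phenotypic ratio.
The 9:3:3:1 ratio has 16 parts, so with N = 140 the expected counts are:
  red-eyed long-winged: 140 × 9/16 = 78.75
  red-eyed dumpy-winged: 140 × 3/16 = 26.25
  sepia-eyed long-winged: 140 × 3/16 = 26.25
  sepia-eyed dumpy-winged: 140 × 1/16 = 8.75
χ² = Σ (O − E)² / E
  red-eyed long-winged: (79 − 78.75)² / 78.75 = 0.0008
  red-eyed dumpy-winged: (38 − 26.25)² / 26.25 = 5.2595
  sepia-eyed long-winged: (9 − 26.25)² / 26.25 = 11.3357
  sepia-eyed dumpy-winged: (14 − 8.75)² / 8.75 = 3.1500
χ² = 0.0008 + 5.2595 + 11.3357 + 3.1500 = 19.746

19.746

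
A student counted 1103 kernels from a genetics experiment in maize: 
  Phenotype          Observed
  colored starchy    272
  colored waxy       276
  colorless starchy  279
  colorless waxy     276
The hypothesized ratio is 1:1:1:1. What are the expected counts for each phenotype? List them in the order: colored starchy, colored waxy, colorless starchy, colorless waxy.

Expected counts for N = 1103 under a 1:1:1:1 ratio (total parts = 4):
  colored starchy: 1103 × 1/4 = 275.75
  colored waxy: 1103 × 1/4 = 275.75
  colorless starchy: 1103 × 1/4 = 275.75
  colorless waxy: 1103 × 1/4 = 275.75

275.75, 275.75, 275.75, 275.75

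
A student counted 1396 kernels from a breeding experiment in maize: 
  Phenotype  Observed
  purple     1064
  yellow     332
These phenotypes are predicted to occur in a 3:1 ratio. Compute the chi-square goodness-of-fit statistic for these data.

Under the 3:1 hypothesis (Σ ratio = 4, N = 1396):
  purple: 1396 × 3/4 = 1047
  yellow: 1396 × 1/4 = 349
χ² = Σ (O − E)² / E
  purple: (1064 − 1047)² / 1047 = 0.2760
  yellow: (332 − 349)² / 349 = 0.8281
χ² = 0.2760 + 0.8281 = 1.1041 ≈ 1.104

1.104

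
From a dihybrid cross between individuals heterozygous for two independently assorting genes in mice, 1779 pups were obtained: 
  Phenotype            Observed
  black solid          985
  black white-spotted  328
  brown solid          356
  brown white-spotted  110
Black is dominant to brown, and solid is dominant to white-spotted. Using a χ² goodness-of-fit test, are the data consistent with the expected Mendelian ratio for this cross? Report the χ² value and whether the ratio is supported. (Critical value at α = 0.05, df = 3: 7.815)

A dihybrid F₂ with independent assortment and complete dominance at both loci gives a 9:3:3:1 phenotypic ratio.
Under the 9:3:3:1 hypothesis (Σ ratio = 16, N = 1779):
  black solid: 1779 × 9/16 = 1000.6875
  black white-spotted: 1779 × 3/16 = 333.5625
  brown solid: 1779 × 3/16 = 333.5625
  brown white-spotted: 1779 × 1/16 = 111.1875
χ² = Σ (O − E)² / E
  black solid: (985 − 1000.6875)² / 1000.6875 = 0.2459
  black white-spotted: (328 − 333.5625)² / 333.5625 = 0.0928
  brown solid: (356 − 333.5625)² / 333.5625 = 1.5093
  brown white-spotted: (110 − 111.1875)² / 111.1875 = 0.0127
χ² = 0.2459 + 0.0928 + 1.5093 + 0.0127 = 1.8607 ≈ 1.861
Degrees of freedom = 4 − 1 = 3; critical value at α = 0.05 is 7.815.
Since 1.861 < 7.815, we fail to reject the null hypothesis — the data are consistent with the 9:3:3:1 ratio.

1.861; consistent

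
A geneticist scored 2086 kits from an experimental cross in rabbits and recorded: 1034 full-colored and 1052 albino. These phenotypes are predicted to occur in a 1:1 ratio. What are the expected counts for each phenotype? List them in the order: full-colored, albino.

Expected counts for N = 2086 under a 1:1 ratio (total parts = 2):
  full-colored: 2086 × 1/2 = 1043
  albino: 2086 × 1/2 = 1043

1043, 1043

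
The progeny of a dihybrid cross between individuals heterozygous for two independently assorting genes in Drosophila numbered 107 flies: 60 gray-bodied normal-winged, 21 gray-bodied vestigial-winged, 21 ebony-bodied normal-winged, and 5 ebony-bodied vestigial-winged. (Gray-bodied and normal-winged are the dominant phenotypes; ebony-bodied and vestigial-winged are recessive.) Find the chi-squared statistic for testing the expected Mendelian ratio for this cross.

A dihybrid F₂ with independent assortment and complete dominance at both loci gives a 9:3:3:1 phenotypic ratio.
Under the 9:3:3:1 hypothesis (Σ ratio = 16, N = 107):
  gray-bodied normal-winged: 107 × 9/16 = 60.1875
  gray-bodied vestigial-winged: 107 × 3/16 = 20.0625
  ebony-bodied normal-winged: 107 × 3/16 = 20.0625
  ebony-bodied vestigial-winged: 107 × 1/16 = 6.6875
χ² = Σ (O − E)² / E
  gray-bodied normal-winged: (60 − 60.1875)² / 60.1875 = 0.0006
  gray-bodied vestigial-winged: (21 − 20.0625)² / 20.0625 = 0.0438
  ebony-bodied normal-winged: (21 − 20.0625)² / 20.0625 = 0.0438
  ebony-bodied vestigial-winged: (5 − 6.6875)² / 6.6875 = 0.4258
χ² = 0.0006 + 0.0438 + 0.0438 + 0.4258 = 0.514

0.514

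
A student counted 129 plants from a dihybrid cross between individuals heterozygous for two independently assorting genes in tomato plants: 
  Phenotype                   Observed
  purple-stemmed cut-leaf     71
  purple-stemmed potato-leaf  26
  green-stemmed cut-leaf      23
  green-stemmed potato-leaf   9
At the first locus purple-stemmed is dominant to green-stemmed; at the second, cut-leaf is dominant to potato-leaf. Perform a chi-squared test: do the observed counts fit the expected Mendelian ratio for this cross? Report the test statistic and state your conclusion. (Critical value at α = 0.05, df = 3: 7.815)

A dihybrid F₂ with independent assortment and complete dominance at both loci gives a 9:3:3:1 phenotypic ratio.
The 9:3:3:1 ratio has 16 parts, so with N = 129 the expected counts are:
  purple-stemmed cut-leaf: 129 × 9/16 = 72.5625
  purple-stemmed potato-leaf: 129 × 3/16 = 24.1875
  green-stemmed cut-leaf: 129 × 3/16 = 24.1875
  green-stemmed potato-leaf: 129 × 1/16 = 8.0625
χ² = Σ (O − E)² / E
  purple-stemmed cut-leaf: (71 − 72.5625)² / 72.5625 = 0.0336
  purple-stemmed potato-leaf: (26 − 24.1875)² / 24.1875 = 0.1358
  green-stemmed cut-leaf: (23 − 24.1875)² / 24.1875 = 0.0583
  green-stemmed potato-leaf: (9 − 8.0625)² / 8.0625 = 0.1090
χ² = 0.0336 + 0.1358 + 0.0583 + 0.1090 = 0.3367 ≈ 0.337
Degrees of freedom = 4 − 1 = 3; critical value at α = 0.05 is 7.815.
Since 0.337 < 7.815, we fail to reject the null hypothesis — the data are consistent with the 9:3:3:1 ratio.

0.337; consistent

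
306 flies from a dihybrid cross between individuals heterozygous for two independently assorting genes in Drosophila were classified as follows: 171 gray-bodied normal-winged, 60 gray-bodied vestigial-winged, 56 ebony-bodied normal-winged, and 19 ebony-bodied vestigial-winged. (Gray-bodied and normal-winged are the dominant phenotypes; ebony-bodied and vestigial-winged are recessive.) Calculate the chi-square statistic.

A dihybrid F₂ with independent assortment and complete dominance at both loci gives a 9:3:3:1 phenotypic ratio.
Expected counts for N = 306 under a 9:3:3:1 ratio (total parts = 16):
  gray-bodied normal-winged: 306 × 9/16 = 172.125
  gray-bodied vestigial-winged: 306 × 3/16 = 57.375
  ebony-bodied normal-winged: 306 × 3/16 = 57.375
  ebony-bodied vestigial-winged: 306 × 1/16 = 19.125
χ² = Σ (O − E)² / E
  gray-bodied normal-winged: (171 − 172.125)² / 172.125 = 0.0074
  gray-bodied vestigial-winged: (60 − 57.375)² / 57.375 = 0.1201
  ebony-bodied normal-winged: (56 − 57.375)² / 57.375 = 0.0330
  ebony-bodied vestigial-winged: (19 − 19.125)² / 19.125 = 0.0008
χ² = 0.0074 + 0.1201 + 0.0330 + 0.0008 = 0.1613 ≈ 0.161

0.161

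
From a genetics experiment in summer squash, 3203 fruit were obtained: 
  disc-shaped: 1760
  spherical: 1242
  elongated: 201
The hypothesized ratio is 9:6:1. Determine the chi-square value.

2.359

Under the 9:6:1 hypothesis (Σ ratio = 16, N = 3203):
  disc-shaped: 3203 × 9/16 = 1801.6875
  spherical: 3203 × 6/16 = 1201.125
  elongated: 3203 × 1/16 = 200.1875
χ² = Σ (O − E)² / E
  disc-shaped: (1760 − 1801.6875)² / 1801.6875 = 0.9646
  spherical: (1242 − 1201.125)² / 1201.125 = 1.3910
  elongated: (201 − 200.1875)² / 200.1875 = 0.0033
χ² = 0.9646 + 1.3910 + 0.0033 = 2.3589 ≈ 2.359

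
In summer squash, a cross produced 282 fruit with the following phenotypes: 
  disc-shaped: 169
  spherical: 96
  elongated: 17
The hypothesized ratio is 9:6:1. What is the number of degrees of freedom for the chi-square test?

A goodness-of-fit test with 3 phenotype classes has df = 3 − 1 = 2.

2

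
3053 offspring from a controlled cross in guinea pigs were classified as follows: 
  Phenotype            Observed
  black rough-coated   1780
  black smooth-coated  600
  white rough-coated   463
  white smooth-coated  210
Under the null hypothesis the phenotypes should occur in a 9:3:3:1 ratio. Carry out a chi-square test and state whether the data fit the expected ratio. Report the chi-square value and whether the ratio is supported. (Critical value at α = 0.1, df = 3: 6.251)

26.467; not consistent

Under the 9:3:3:1 hypothesis (Σ ratio = 16, N = 3053):
  black rough-coated: 3053 × 9/16 = 1717.3125
  black smooth-coated: 3053 × 3/16 = 572.4375
  white rough-coated: 3053 × 3/16 = 572.4375
  white smooth-coated: 3053 × 1/16 = 190.8125
χ² = Σ (O − E)² / E
  black rough-coated: (1780 − 1717.3125)² / 1717.3125 = 2.2883
  black smooth-coated: (600 − 572.4375)² / 572.4375 = 1.3271
  white rough-coated: (463 − 572.4375)² / 572.4375 = 20.9221
  white smooth-coated: (210 − 190.8125)² / 190.8125 = 1.9294
χ² = 2.2883 + 1.3271 + 20.9221 + 1.9294 = 26.4669 ≈ 26.467
Degrees of freedom = 4 − 1 = 3; critical value at α = 0.1 is 6.251.
Since 26.467 > 6.251, we reject the null hypothesis — the data do not fit the 9:3:3:1 ratio.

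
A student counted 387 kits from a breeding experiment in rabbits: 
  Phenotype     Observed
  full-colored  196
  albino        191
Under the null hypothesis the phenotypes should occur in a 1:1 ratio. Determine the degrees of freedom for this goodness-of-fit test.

1

A goodness-of-fit test with 2 phenotype classes has df = 2 − 1 = 1.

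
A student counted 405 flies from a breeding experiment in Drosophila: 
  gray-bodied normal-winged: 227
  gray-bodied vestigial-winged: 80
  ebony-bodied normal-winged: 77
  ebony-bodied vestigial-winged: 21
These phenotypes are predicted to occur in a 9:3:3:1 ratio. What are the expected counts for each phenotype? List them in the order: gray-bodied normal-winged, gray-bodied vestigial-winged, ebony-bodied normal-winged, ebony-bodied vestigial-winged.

The 9:3:3:1 ratio has 16 parts, so with N = 405 the expected counts are:
  gray-bodied normal-winged: 405 × 9/16 = 227.8125
  gray-bodied vestigial-winged: 405 × 3/16 = 75.9375
  ebony-bodied normal-winged: 405 × 3/16 = 75.9375
  ebony-bodied vestigial-winged: 405 × 1/16 = 25.3125

227.8125, 75.9375, 75.9375, 25.3125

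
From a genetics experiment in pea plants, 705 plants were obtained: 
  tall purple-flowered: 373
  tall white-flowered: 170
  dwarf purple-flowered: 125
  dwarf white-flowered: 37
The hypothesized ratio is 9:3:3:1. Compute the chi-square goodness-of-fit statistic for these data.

13.739

The 9:3:3:1 ratio has 16 parts, so with N = 705 the expected counts are:
  tall purple-flowered: 705 × 9/16 = 396.5625
  tall white-flowered: 705 × 3/16 = 132.1875
  dwarf purple-flowered: 705 × 3/16 = 132.1875
  dwarf white-flowered: 705 × 1/16 = 44.0625
χ² = Σ (O − E)² / E
  tall purple-flowered: (373 − 396.5625)² / 396.5625 = 1.4000
  tall white-flowered: (170 − 132.1875)² / 132.1875 = 10.8163
  dwarf purple-flowered: (125 − 132.1875)² / 132.1875 = 0.3908
  dwarf white-flowered: (37 − 44.0625)² / 44.0625 = 1.1320
χ² = 1.4000 + 10.8163 + 0.3908 + 1.1320 = 13.7391 ≈ 13.739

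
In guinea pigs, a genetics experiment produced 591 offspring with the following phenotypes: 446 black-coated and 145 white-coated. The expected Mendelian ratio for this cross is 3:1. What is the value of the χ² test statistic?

0.068

Expected counts for N = 591 under a 3:1 ratio (total parts = 4):
  black-coated: 591 × 3/4 = 443.25
  white-coated: 591 × 1/4 = 147.75
χ² = Σ (O − E)² / E
  black-coated: (446 − 443.25)² / 443.25 = 0.0171
  white-coated: (145 − 147.75)² / 147.75 = 0.0512
χ² = 0.0171 + 0.0512 = 0.0683 ≈ 0.068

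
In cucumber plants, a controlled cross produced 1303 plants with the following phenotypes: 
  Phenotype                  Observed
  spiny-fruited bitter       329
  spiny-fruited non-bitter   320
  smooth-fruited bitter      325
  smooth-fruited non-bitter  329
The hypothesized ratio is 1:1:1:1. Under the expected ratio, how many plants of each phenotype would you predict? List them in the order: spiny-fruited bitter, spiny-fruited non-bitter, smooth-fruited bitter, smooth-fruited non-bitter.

325.75, 325.75, 325.75, 325.75

Total ratio parts = 4. Expected numbers out of 1303:
  spiny-fruited bitter: 1303 × 1/4 = 325.75
  spiny-fruited non-bitter: 1303 × 1/4 = 325.75
  smooth-fruited bitter: 1303 × 1/4 = 325.75
  smooth-fruited non-bitter: 1303 × 1/4 = 325.75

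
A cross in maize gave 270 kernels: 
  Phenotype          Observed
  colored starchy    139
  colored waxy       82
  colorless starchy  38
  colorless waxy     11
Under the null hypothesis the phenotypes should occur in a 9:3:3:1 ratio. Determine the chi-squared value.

25.730

Under the 9:3:3:1 hypothesis (Σ ratio = 16, N = 270):
  colored starchy: 270 × 9/16 = 151.875
  colored waxy: 270 × 3/16 = 50.625
  colorless starchy: 270 × 3/16 = 50.625
  colorless waxy: 270 × 1/16 = 16.875
χ² = Σ (O − E)² / E
  colored starchy: (139 − 151.875)² / 151.875 = 1.0915
  colored waxy: (82 − 50.625)² / 50.625 = 19.4448
  colorless starchy: (38 − 50.625)² / 50.625 = 3.1485
  colorless waxy: (11 − 16.875)² / 16.875 = 2.0454
χ² = 1.0915 + 19.4448 + 3.1485 + 2.0454 = 25.7302 ≈ 25.730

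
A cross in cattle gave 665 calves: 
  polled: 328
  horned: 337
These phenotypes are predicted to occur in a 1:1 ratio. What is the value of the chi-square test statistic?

0.122

The 1:1 ratio has 2 parts, so with N = 665 the expected counts are:
  polled: 665 × 1/2 = 332.5
  horned: 665 × 1/2 = 332.5
χ² = Σ (O − E)² / E
  polled: (328 − 332.5)² / 332.5 = 0.0609
  horned: (337 − 332.5)² / 332.5 = 0.0609
χ² = 0.0609 + 0.0609 = 0.1218 ≈ 0.122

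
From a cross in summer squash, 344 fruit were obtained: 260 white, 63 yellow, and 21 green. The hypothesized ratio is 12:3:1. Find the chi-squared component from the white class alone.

0.016

Total ratio parts = 16. Expected numbers out of 344:
  white: 344 × 12/16 = 258
  yellow: 344 × 3/16 = 64.5
  green: 344 × 1/16 = 21.5
Contribution of white: (260 − 258)² / 258 = 0.0155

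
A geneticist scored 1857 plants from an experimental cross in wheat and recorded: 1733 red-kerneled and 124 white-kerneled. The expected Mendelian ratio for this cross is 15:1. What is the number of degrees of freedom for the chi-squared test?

1

A goodness-of-fit test with 2 phenotype classes has df = 2 − 1 = 1.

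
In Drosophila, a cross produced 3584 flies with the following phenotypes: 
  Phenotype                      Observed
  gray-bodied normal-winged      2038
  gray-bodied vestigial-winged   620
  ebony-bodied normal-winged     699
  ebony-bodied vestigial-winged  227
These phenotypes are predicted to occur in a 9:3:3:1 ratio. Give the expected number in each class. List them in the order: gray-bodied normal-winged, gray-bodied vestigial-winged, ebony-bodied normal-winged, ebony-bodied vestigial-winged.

Expected counts for N = 3584 under a 9:3:3:1 ratio (total parts = 16):
  gray-bodied normal-winged: 3584 × 9/16 = 2016
  gray-bodied vestigial-winged: 3584 × 3/16 = 672
  ebony-bodied normal-winged: 3584 × 3/16 = 672
  ebony-bodied vestigial-winged: 3584 × 1/16 = 224

2016, 672, 672, 224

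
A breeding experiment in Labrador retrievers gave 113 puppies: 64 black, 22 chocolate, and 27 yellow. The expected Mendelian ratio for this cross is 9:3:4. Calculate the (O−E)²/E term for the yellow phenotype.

Expected counts for N = 113 under a 9:3:4 ratio (total parts = 16):
  black: 113 × 9/16 = 63.5625
  chocolate: 113 × 3/16 = 21.1875
  yellow: 113 × 4/16 = 28.25
Contribution of yellow: (27 − 28.25)² / 28.25 = 0.0553

0.055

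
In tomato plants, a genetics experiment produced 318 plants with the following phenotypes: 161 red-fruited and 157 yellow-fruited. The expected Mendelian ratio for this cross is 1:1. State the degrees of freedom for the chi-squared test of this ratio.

1

A goodness-of-fit test with 2 phenotype classes has df = 2 − 1 = 1.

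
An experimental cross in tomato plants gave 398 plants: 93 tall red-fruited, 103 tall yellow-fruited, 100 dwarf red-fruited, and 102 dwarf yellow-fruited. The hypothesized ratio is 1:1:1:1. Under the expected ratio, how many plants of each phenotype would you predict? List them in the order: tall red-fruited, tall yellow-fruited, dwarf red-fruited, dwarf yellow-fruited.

Total ratio parts = 4. Expected numbers out of 398:
  tall red-fruited: 398 × 1/4 = 99.5
  tall yellow-fruited: 398 × 1/4 = 99.5
  dwarf red-fruited: 398 × 1/4 = 99.5
  dwarf yellow-fruited: 398 × 1/4 = 99.5

99.5, 99.5, 99.5, 99.5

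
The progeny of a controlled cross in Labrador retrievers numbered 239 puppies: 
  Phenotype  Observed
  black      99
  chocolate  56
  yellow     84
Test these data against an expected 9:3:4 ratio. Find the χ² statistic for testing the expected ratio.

21.976

Under the 9:3:4 hypothesis (Σ ratio = 16, N = 239):
  black: 239 × 9/16 = 134.4375
  chocolate: 239 × 3/16 = 44.8125
  yellow: 239 × 4/16 = 59.75
χ² = Σ (O − E)² / E
  black: (99 − 134.4375)² / 134.4375 = 9.3413
  chocolate: (56 − 44.8125)² / 44.8125 = 2.7930
  yellow: (84 − 59.75)² / 59.75 = 9.8421
χ² = 9.3413 + 2.7930 + 9.8421 = 21.9764 ≈ 21.976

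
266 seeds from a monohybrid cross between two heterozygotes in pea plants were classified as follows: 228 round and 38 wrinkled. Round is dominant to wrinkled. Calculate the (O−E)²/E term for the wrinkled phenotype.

12.214

For a monohybrid cross between heterozygotes with complete dominance, the expected phenotypic ratio is 3:1.
Under the 3:1 hypothesis (Σ ratio = 4, N = 266):
  round: 266 × 3/4 = 199.5
  wrinkled: 266 × 1/4 = 66.5
Contribution of wrinkled: (38 − 66.5)² / 66.5 = 12.2143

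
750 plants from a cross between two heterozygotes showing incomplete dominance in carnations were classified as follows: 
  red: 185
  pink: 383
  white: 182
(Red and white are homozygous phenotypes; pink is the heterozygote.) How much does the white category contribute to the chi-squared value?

With incomplete dominance, a heterozygote × heterozygote cross gives a 1:2:1 phenotypic ratio.
Expected counts for N = 750 under a 1:2:1 ratio (total parts = 4):
  red: 750 × 1/4 = 187.5
  pink: 750 × 2/4 = 375
  white: 750 × 1/4 = 187.5
Contribution of white: (182 − 187.5)² / 187.5 = 0.1613

0.161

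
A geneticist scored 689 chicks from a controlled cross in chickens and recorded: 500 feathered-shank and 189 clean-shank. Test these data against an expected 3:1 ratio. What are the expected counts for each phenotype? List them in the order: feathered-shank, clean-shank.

The 3:1 ratio has 4 parts, so with N = 689 the expected counts are:
  feathered-shank: 689 × 3/4 = 516.75
  clean-shank: 689 × 1/4 = 172.25

516.75, 172.25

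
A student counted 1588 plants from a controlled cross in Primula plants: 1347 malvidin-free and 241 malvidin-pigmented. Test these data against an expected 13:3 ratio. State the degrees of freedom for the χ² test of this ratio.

A goodness-of-fit test with 2 phenotype classes has df = 2 − 1 = 1.

1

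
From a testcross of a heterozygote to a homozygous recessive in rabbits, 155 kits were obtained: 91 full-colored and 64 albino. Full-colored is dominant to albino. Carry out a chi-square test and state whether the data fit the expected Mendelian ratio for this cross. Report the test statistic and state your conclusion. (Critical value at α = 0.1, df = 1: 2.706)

A testcross of a heterozygote (Aa × aa) gives a 1:1 phenotypic ratio.
Total ratio parts = 2. Expected numbers out of 155:
  full-colored: 155 × 1/2 = 77.5
  albino: 155 × 1/2 = 77.5
χ² = Σ (O − E)² / E
  full-colored: (91 − 77.5)² / 77.5 = 2.3516
  albino: (64 − 77.5)² / 77.5 = 2.3516
χ² = 2.3516 + 2.3516 = 4.7032 ≈ 4.703
Degrees of freedom = 2 − 1 = 1; critical value at α = 0.1 is 2.706.
Since 4.703 > 2.706, we reject the null hypothesis — the data do not fit the 1:1 ratio.

4.703; not consistent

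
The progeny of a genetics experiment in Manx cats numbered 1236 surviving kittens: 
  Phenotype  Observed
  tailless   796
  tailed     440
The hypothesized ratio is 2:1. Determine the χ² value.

Total ratio parts = 3. Expected numbers out of 1236:
  tailless: 1236 × 2/3 = 824
  tailed: 1236 × 1/3 = 412
χ² = Σ (O − E)² / E
  tailless: (796 − 824)² / 824 = 0.9515
  tailed: (440 − 412)² / 412 = 1.9029
χ² = 0.9515 + 1.9029 = 2.8544 ≈ 2.854

2.854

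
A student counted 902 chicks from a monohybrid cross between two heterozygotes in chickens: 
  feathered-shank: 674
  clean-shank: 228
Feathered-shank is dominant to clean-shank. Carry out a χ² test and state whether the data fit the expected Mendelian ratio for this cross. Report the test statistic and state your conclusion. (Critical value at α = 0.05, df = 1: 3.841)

0.037; consistent

For a monohybrid cross between heterozygotes with complete dominance, the expected phenotypic ratio is 3:1.
The 3:1 ratio has 4 parts, so with N = 902 the expected counts are:
  feathered-shank: 902 × 3/4 = 676.5
  clean-shank: 902 × 1/4 = 225.5
χ² = Σ (O − E)² / E
  feathered-shank: (674 − 676.5)² / 676.5 = 0.0092
  clean-shank: (228 − 225.5)² / 225.5 = 0.0277
χ² = 0.0092 + 0.0277 = 0.0369 ≈ 0.037
Degrees of freedom = 2 − 1 = 1; critical value at α = 0.05 is 3.841.
Since 0.037 < 3.841, we fail to reject the null hypothesis — the data are consistent with the 3:1 ratio.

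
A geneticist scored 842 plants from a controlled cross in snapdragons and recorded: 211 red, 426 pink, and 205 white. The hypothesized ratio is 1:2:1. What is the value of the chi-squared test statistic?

0.204

Total ratio parts = 4. Expected numbers out of 842:
  red: 842 × 1/4 = 210.5
  pink: 842 × 2/4 = 421
  white: 842 × 1/4 = 210.5
χ² = Σ (O − E)² / E
  red: (211 − 210.5)² / 210.5 = 0.0012
  pink: (426 − 421)² / 421 = 0.0594
  white: (205 − 210.5)² / 210.5 = 0.1437
χ² = 0.0012 + 0.0594 + 0.1437 = 0.2043 ≈ 0.204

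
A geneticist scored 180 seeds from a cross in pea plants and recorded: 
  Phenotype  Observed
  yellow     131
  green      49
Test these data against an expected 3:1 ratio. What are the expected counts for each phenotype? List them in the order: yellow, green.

Total ratio parts = 4. Expected numbers out of 180:
  yellow: 180 × 3/4 = 135
  green: 180 × 1/4 = 45

135, 45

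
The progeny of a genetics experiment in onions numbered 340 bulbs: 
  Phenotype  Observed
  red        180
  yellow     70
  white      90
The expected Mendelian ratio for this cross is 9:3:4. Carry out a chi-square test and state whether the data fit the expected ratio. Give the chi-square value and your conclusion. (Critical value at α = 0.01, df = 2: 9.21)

1.569; consistent

Total ratio parts = 16. Expected numbers out of 340:
  red: 340 × 9/16 = 191.25
  yellow: 340 × 3/16 = 63.75
  white: 340 × 4/16 = 85
χ² = Σ (O − E)² / E
  red: (180 − 191.25)² / 191.25 = 0.6618
  yellow: (70 − 63.75)² / 63.75 = 0.6127
  white: (90 − 85)² / 85 = 0.2941
χ² = 0.6618 + 0.6127 + 0.2941 = 1.5686 ≈ 1.569
Degrees of freedom = 3 − 1 = 2; critical value at α = 0.01 is 9.21.
Since 1.569 < 9.21, we fail to reject the null hypothesis — the data are consistent with the 9:3:4 ratio.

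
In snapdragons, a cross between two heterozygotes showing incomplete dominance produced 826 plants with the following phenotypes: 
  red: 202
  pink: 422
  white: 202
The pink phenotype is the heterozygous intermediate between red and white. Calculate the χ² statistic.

With incomplete dominance, a heterozygote × heterozygote cross gives a 1:2:1 phenotypic ratio.
Total ratio parts = 4. Expected numbers out of 826:
  red: 826 × 1/4 = 206.5
  pink: 826 × 2/4 = 413
  white: 826 × 1/4 = 206.5
χ² = Σ (O − E)² / E
  red: (202 − 206.5)² / 206.5 = 0.0981
  pink: (422 − 413)² / 413 = 0.1961
  white: (202 − 206.5)² / 206.5 = 0.0981
χ² = 0.0981 + 0.1961 + 0.0981 = 0.3923 ≈ 0.392

0.392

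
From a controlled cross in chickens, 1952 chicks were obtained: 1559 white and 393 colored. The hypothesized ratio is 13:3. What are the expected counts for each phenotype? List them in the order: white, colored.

Total ratio parts = 16. Expected numbers out of 1952:
  white: 1952 × 13/16 = 1586
  colored: 1952 × 3/16 = 366

1586, 366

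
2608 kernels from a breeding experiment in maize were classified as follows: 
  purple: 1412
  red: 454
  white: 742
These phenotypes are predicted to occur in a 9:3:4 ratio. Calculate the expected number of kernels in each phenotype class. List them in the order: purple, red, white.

1467, 489, 652

Expected counts for N = 2608 under a 9:3:4 ratio (total parts = 16):
  purple: 2608 × 9/16 = 1467
  red: 2608 × 3/16 = 489
  white: 2608 × 4/16 = 652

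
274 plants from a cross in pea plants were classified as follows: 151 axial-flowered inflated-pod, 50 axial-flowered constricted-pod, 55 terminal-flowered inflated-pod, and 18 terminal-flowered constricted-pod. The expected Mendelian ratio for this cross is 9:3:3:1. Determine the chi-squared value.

Total ratio parts = 16. Expected numbers out of 274:
  axial-flowered inflated-pod: 274 × 9/16 = 154.125
  axial-flowered constricted-pod: 274 × 3/16 = 51.375
  terminal-flowered inflated-pod: 274 × 3/16 = 51.375
  terminal-flowered constricted-pod: 274 × 1/16 = 17.125
χ² = Σ (O − E)² / E
  axial-flowered inflated-pod: (151 − 154.125)² / 154.125 = 0.0634
  axial-flowered constricted-pod: (50 − 51.375)² / 51.375 = 0.0368
  terminal-flowered inflated-pod: (55 − 51.375)² / 51.375 = 0.2558
  terminal-flowered constricted-pod: (18 − 17.125)² / 17.125 = 0.0447
χ² = 0.0634 + 0.0368 + 0.2558 + 0.0447 = 0.4007 ≈ 0.401

0.401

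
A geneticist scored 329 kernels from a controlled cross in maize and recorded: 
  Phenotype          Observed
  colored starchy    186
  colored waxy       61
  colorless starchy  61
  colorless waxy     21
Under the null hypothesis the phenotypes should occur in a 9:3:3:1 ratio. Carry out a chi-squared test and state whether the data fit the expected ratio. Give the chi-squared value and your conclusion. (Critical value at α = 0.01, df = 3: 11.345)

Expected counts for N = 329 under a 9:3:3:1 ratio (total parts = 16):
  colored starchy: 329 × 9/16 = 185.0625
  colored waxy: 329 × 3/16 = 61.6875
  colorless starchy: 329 × 3/16 = 61.6875
  colorless waxy: 329 × 1/16 = 20.5625
χ² = Σ (O − E)² / E
  colored starchy: (186 − 185.0625)² / 185.0625 = 0.0047
  colored waxy: (61 − 61.6875)² / 61.6875 = 0.0077
  colorless starchy: (61 − 61.6875)² / 61.6875 = 0.0077
  colorless waxy: (21 − 20.5625)² / 20.5625 = 0.0093
χ² = 0.0047 + 0.0077 + 0.0077 + 0.0093 = 0.0294 ≈ 0.029
Degrees of freedom = 4 − 1 = 3; critical value at α = 0.01 is 11.345.
Since 0.029 < 11.345, we fail to reject the null hypothesis — the data are consistent with the 9:3:3:1 ratio.

0.029; consistent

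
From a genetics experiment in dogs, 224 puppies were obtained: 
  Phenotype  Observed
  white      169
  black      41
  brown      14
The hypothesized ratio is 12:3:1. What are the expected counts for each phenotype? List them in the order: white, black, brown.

Under the 12:3:1 hypothesis (Σ ratio = 16, N = 224):
  white: 224 × 12/16 = 168
  black: 224 × 3/16 = 42
  brown: 224 × 1/16 = 14

168, 42, 14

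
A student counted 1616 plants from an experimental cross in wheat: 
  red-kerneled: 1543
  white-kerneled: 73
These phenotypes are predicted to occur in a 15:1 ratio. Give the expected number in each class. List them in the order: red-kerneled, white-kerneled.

The 15:1 ratio has 16 parts, so with N = 1616 the expected counts are:
  red-kerneled: 1616 × 15/16 = 1515
  white-kerneled: 1616 × 1/16 = 101

1515, 101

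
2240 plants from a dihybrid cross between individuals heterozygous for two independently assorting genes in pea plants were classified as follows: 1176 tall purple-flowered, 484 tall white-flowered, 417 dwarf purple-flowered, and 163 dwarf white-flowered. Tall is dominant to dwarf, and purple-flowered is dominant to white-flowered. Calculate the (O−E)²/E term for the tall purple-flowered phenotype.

A dihybrid F₂ with independent assortment and complete dominance at both loci gives a 9:3:3:1 phenotypic ratio.
Expected counts for N = 2240 under a 9:3:3:1 ratio (total parts = 16):
  tall purple-flowered: 2240 × 9/16 = 1260
  tall white-flowered: 2240 × 3/16 = 420
  dwarf purple-flowered: 2240 × 3/16 = 420
  dwarf white-flowered: 2240 × 1/16 = 140
Contribution of tall purple-flowered: (1176 − 1260)² / 1260 = 5.6000

5.600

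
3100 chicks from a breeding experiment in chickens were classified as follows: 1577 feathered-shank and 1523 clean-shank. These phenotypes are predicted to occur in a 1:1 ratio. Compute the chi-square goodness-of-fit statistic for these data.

Expected counts for N = 3100 under a 1:1 ratio (total parts = 2):
  feathered-shank: 3100 × 1/2 = 1550
  clean-shank: 3100 × 1/2 = 1550
χ² = Σ (O − E)² / E
  feathered-shank: (1577 − 1550)² / 1550 = 0.4703
  clean-shank: (1523 − 1550)² / 1550 = 0.4703
χ² = 0.4703 + 0.4703 = 0.9406 ≈ 0.941

0.941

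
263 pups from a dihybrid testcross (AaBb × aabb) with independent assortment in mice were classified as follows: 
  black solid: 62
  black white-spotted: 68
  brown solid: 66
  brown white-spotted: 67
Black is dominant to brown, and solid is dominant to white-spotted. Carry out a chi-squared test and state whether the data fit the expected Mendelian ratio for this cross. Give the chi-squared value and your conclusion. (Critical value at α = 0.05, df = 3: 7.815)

0.316; consistent

A dihybrid testcross with independent assortment gives a 1:1:1:1 ratio.
Expected counts for N = 263 under a 1:1:1:1 ratio (total parts = 4):
  black solid: 263 × 1/4 = 65.75
  black white-spotted: 263 × 1/4 = 65.75
  brown solid: 263 × 1/4 = 65.75
  brown white-spotted: 263 × 1/4 = 65.75
χ² = Σ (O − E)² / E
  black solid: (62 − 65.75)² / 65.75 = 0.2139
  black white-spotted: (68 − 65.75)² / 65.75 = 0.0770
  brown solid: (66 − 65.75)² / 65.75 = 0.0010
  brown white-spotted: (67 − 65.75)² / 65.75 = 0.0238
χ² = 0.2139 + 0.0770 + 0.0010 + 0.0238 = 0.3157 ≈ 0.316
Degrees of freedom = 4 − 1 = 3; critical value at α = 0.05 is 7.815.
Since 0.316 < 7.815, we fail to reject the null hypothesis — the data are consistent with the 1:1:1:1 ratio.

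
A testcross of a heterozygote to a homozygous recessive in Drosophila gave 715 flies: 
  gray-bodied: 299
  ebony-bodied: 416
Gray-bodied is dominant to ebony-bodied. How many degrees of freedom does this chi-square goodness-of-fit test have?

1

A testcross of a heterozygote (Aa × aa) gives a 1:1 phenotypic ratio.
A goodness-of-fit test with 2 phenotype classes has df = 2 − 1 = 1.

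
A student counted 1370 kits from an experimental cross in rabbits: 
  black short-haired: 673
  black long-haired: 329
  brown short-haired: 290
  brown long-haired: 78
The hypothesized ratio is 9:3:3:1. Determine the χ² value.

Total ratio parts = 16. Expected numbers out of 1370:
  black short-haired: 1370 × 9/16 = 770.625
  black long-haired: 1370 × 3/16 = 256.875
  brown short-haired: 1370 × 3/16 = 256.875
  brown long-haired: 1370 × 1/16 = 85.625
χ² = Σ (O − E)² / E
  black short-haired: (673 − 770.625)² / 770.625 = 12.3674
  black long-haired: (329 − 256.875)² / 256.875 = 20.2512
  brown short-haired: (290 − 256.875)² / 256.875 = 4.2716
  brown long-haired: (78 − 85.625)² / 85.625 = 0.6790
χ² = 12.3674 + 20.2512 + 4.2716 + 0.6790 = 37.5692 ≈ 37.569

37.569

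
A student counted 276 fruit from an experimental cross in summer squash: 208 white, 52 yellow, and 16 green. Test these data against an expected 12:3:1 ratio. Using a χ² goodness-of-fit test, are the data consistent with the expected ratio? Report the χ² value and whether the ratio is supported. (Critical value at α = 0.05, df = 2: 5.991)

The 12:3:1 ratio has 16 parts, so with N = 276 the expected counts are:
  white: 276 × 12/16 = 207
  yellow: 276 × 3/16 = 51.75
  green: 276 × 1/16 = 17.25
χ² = Σ (O − E)² / E
  white: (208 − 207)² / 207 = 0.0048
  yellow: (52 − 51.75)² / 51.75 = 0.0012
  green: (16 − 17.25)² / 17.25 = 0.0906
χ² = 0.0048 + 0.0012 + 0.0906 = 0.0966 ≈ 0.097
Degrees of freedom = 3 − 1 = 2; critical value at α = 0.05 is 5.991.
Since 0.097 < 5.991, we fail to reject the null hypothesis — the data are consistent with the 12:3:1 ratio.

0.097; consistent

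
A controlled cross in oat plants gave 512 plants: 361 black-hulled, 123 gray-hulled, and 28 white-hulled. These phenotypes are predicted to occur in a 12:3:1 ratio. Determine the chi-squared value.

9.471

Under the 12:3:1 hypothesis (Σ ratio = 16, N = 512):
  black-hulled: 512 × 12/16 = 384
  gray-hulled: 512 × 3/16 = 96
  white-hulled: 512 × 1/16 = 32
χ² = Σ (O − E)² / E
  black-hulled: (361 − 384)² / 384 = 1.3776
  gray-hulled: (123 − 96)² / 96 = 7.5938
  white-hulled: (28 − 32)² / 32 = 0.5000
χ² = 1.3776 + 7.5938 + 0.5000 = 9.4714 ≈ 9.471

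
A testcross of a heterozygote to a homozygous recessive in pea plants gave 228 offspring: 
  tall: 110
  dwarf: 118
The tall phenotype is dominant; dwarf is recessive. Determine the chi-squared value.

A testcross of a heterozygote (Aa × aa) gives a 1:1 phenotypic ratio.
Total ratio parts = 2. Expected numbers out of 228:
  tall: 228 × 1/2 = 114
  dwarf: 228 × 1/2 = 114
χ² = Σ (O − E)² / E
  tall: (110 − 114)² / 114 = 0.1404
  dwarf: (118 − 114)² / 114 = 0.1404
χ² = 0.1404 + 0.1404 = 0.2808 ≈ 0.281

0.281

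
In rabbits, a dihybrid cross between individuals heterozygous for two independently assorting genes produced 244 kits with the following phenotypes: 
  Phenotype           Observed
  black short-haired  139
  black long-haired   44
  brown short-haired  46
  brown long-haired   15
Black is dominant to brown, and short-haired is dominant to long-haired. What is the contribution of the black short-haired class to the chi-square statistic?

0.022

A dihybrid F₂ with independent assortment and complete dominance at both loci gives a 9:3:3:1 phenotypic ratio.
Total ratio parts = 16. Expected numbers out of 244:
  black short-haired: 244 × 9/16 = 137.25
  black long-haired: 244 × 3/16 = 45.75
  brown short-haired: 244 × 3/16 = 45.75
  brown long-haired: 244 × 1/16 = 15.25
Contribution of black short-haired: (139 − 137.25)² / 137.25 = 0.0223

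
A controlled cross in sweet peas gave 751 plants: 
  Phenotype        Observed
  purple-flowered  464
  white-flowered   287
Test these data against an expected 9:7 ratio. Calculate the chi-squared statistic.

9.347

The 9:7 ratio has 16 parts, so with N = 751 the expected counts are:
  purple-flowered: 751 × 9/16 = 422.4375
  white-flowered: 751 × 7/16 = 328.5625
χ² = Σ (O − E)² / E
  purple-flowered: (464 − 422.4375)² / 422.4375 = 4.0892
  white-flowered: (287 − 328.5625)² / 328.5625 = 5.2576
χ² = 4.0892 + 5.2576 = 9.3468 ≈ 9.347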